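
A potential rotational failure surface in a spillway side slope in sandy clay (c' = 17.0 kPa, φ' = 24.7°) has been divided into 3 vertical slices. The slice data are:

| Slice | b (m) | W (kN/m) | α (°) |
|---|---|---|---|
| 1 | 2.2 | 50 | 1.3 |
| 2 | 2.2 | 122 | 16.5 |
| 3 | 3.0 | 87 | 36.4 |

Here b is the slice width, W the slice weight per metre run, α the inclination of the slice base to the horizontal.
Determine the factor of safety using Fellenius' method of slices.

Ordinary method of slices: FS = Σ[c'·Δl_i + (W_i cosα_i)·tanφ'] / Σ W_i sinα_i, with Δl_i = b_i / cosα_i.
Slice 1: Δl = 2.2/cos1.3° = 2.201 m; N'_1 = 50·cos1.3° = 50.0; c'Δl = 37.41; W sinα = 1.1
Slice 2: Δl = 2.2/cos16.5° = 2.294 m; N'_2 = 122·cos16.5° = 117.0; c'Δl = 39.01; W sinα = 34.6
Slice 3: Δl = 3.0/cos36.4° = 3.727 m; N'_3 = 87·cos36.4° = 70.0; c'Δl = 63.36; W sinα = 51.6
Σc'Δl = 139.8 kN/m; ΣN' = 237.0 kN/m; ΣW sinα = 87.4 kN/m
Resisting = 139.8 + 237.0·tan24.7° = 139.8 + 109.0 = 248.8 kN/m
FS = 248.8 / 87.4 = 2.846

FS = 2.85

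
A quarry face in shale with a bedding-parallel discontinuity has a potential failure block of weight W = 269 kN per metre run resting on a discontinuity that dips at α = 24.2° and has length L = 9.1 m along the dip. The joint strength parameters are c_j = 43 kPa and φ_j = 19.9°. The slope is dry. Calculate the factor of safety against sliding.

FS = 4.35

Resolving the block weight along and normal to the plane and applying the Mohr–Coulomb strength on the joint:
N' = W cosα = 269·cos24.2° = 245.4 kN/m
Driving force T = W sinα = 269·sin24.2° = 110.3 kN/m
Resisting force R = c_j·L + N'·tanφ_j = 43·9.1 + 245.4·tan19.9° = 391.3 + 88.8 = 480.1 kN/m
FS = R / T = 480.1 / 110.3 = 4.354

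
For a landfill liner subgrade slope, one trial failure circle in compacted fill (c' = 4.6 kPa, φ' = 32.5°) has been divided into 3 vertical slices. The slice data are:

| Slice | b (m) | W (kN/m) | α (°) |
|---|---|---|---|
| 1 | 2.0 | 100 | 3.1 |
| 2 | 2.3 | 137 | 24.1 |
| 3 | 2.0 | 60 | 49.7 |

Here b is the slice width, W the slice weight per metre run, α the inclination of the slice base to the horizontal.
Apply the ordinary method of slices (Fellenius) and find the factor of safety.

Ordinary method of slices: FS = Σ[c'·Δl_i + (W_i cosα_i)·tanφ'] / Σ W_i sinα_i, with Δl_i = b_i / cosα_i.
Slice 1: Δl = 2.0/cos3.1° = 2.003 m; N'_1 = 100·cos3.1° = 99.9; c'Δl = 9.21; W sinα = 5.4
Slice 2: Δl = 2.3/cos24.1° = 2.520 m; N'_2 = 137·cos24.1° = 125.1; c'Δl = 11.59; W sinα = 55.9
Slice 3: Δl = 2.0/cos49.7° = 3.092 m; N'_3 = 60·cos49.7° = 38.8; c'Δl = 14.22; W sinα = 45.8
Σc'Δl = 35.0 kN/m; ΣN' = 263.7 kN/m; ΣW sinα = 107.1 kN/m
Resisting = 35.0 + 263.7·tan32.5° = 35.0 + 168.0 = 203.0 kN/m
FS = 203.0 / 107.1 = 1.896

FS = 1.90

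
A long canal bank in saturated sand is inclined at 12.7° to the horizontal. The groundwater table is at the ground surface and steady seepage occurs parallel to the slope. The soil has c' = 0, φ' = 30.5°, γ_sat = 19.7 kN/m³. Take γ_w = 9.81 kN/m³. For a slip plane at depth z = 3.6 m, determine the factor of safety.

With seepage parallel to the slope and the water table at the surface, the effective normal stress on the slip plane uses the buoyant unit weight γ' = γ_sat − γ_w while the driving shear stress uses γ_sat:
FS = [c' + γ' z cos²β tanφ'] / [γ_sat z sinβ cosβ]
(For c' = 0 this reduces to FS = (γ'/γ_sat)·tanφ'/tanβ.)
γ' = 19.7 − 9.81 = 9.89 kN/m³
Numerator = 0.0 + 9.89·3.6·cos²12.7°·tan30.5° = 0.0 + 9.89·3.6·0.9517·0.5890 = 19.959 kPa
Denominator = 19.7·3.6·sin12.7°·cos12.7° = 19.7·3.6·0.2198·0.9755 = 15.210 kPa
FS = 19.959 / 15.210 = 1.312

FS = 1.31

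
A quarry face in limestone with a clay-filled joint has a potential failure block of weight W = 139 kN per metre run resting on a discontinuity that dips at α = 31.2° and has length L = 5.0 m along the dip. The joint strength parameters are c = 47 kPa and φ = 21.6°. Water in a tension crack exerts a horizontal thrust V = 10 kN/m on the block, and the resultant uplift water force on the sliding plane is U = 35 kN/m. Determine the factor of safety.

FS = 3.30

Resolving the block weight along and normal to the plane and applying the Mohr–Coulomb strength on the joint:
N' = W cosα − U − V sinα = 139·cos31.2° − 35 − 10·sin31.2° = 78.7 kN/m
Driving force T = W sinα + V cosα = 139·sin31.2° + 10·cos31.2° = 80.6 kN/m
Resisting force R = c·L + N'·tanφ = 47·5.0 + 78.7·tan21.6° = 235.0 + 31.2 = 266.2 kN/m
FS = R / T = 266.2 / 80.6 = 3.304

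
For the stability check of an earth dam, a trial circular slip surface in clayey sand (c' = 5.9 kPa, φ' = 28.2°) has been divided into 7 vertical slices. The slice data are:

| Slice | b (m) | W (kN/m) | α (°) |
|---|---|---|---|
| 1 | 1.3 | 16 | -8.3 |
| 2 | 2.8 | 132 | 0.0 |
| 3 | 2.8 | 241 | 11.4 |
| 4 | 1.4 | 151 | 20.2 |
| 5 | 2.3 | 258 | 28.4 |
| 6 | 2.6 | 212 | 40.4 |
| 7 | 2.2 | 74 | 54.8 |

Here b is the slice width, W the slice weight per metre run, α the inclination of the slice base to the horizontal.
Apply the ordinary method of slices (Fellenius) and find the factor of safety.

FS = 1.49

Ordinary method of slices: FS = Σ[c'·Δl_i + (W_i cosα_i)·tanφ'] / Σ W_i sinα_i, with Δl_i = b_i / cosα_i.
Slice 1: Δl = 1.3/cos(-8.3°) = 1.314 m; N'_1 = 16·cos(-8.3°) = 15.8; c'Δl = 7.75; W sinα = -2.3
Slice 2: Δl = 2.8/cos0.0° = 2.800 m; N'_2 = 132·cos0.0° = 132.0; c'Δl = 16.52; W sinα = 0.0
Slice 3: Δl = 2.8/cos11.4° = 2.856 m; N'_3 = 241·cos11.4° = 236.2; c'Δl = 16.85; W sinα = 47.6
Slice 4: Δl = 1.4/cos20.2° = 1.492 m; N'_4 = 151·cos20.2° = 141.7; c'Δl = 8.80; W sinα = 52.1
Slice 5: Δl = 2.3/cos28.4° = 2.615 m; N'_5 = 258·cos28.4° = 226.9; c'Δl = 15.43; W sinα = 122.7
Slice 6: Δl = 2.6/cos40.4° = 3.414 m; N'_6 = 212·cos40.4° = 161.4; c'Δl = 20.14; W sinα = 137.4
Slice 7: Δl = 2.2/cos54.8° = 3.817 m; N'_7 = 74·cos54.8° = 42.7; c'Δl = 22.52; W sinα = 60.5
Σc'Δl = 108.0 kN/m; ΣN' = 956.8 kN/m; ΣW sinα = 418.0 kN/m
Resisting = 108.0 + 956.8·tan28.2° = 108.0 + 513.1 = 621.1 kN/m
FS = 621.1 / 418.0 = 1.486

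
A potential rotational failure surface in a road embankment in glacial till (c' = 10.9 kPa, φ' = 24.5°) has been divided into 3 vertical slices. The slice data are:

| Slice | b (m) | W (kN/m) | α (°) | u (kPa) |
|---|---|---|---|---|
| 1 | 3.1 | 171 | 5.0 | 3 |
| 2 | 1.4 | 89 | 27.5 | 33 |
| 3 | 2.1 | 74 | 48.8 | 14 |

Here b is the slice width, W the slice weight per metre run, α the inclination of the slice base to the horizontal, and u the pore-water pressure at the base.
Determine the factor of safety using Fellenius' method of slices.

FS = 1.55

Ordinary method of slices: FS = Σ[c'·Δl_i + (W_i cosα_i − u_i·Δl_i)·tanφ'] / Σ W_i sinα_i, with Δl_i = b_i / cosα_i.
Slice 1: Δl = 3.1/cos5.0° = 3.112 m; N'_1 = 171·cos5.0° − 3·3.112 = 161.0; c'Δl = 33.92; W sinα = 14.9
Slice 2: Δl = 1.4/cos27.5° = 1.578 m; N'_2 = 89·cos27.5° − 33·1.578 = 26.9; c'Δl = 17.20; W sinα = 41.1
Slice 3: Δl = 2.1/cos48.8° = 3.188 m; N'_3 = 74·cos48.8° − 14·3.188 = 4.1; c'Δl = 34.75; W sinα = 55.7
Σc'Δl = 85.9 kN/m; ΣN' = 192.0 kN/m; ΣW sinα = 111.7 kN/m
Resisting = 85.9 + 192.0·tan24.5° = 85.9 + 87.5 = 173.4 kN/m
FS = 173.4 / 111.7 = 1.552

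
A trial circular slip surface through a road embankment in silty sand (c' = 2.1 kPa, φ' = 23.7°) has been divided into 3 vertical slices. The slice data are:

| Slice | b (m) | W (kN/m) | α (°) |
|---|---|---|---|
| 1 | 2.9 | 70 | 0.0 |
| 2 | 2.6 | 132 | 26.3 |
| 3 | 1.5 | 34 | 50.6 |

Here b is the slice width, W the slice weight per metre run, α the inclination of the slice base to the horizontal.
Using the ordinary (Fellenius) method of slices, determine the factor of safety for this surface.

Ordinary method of slices: FS = Σ[c'·Δl_i + (W_i cosα_i)·tanφ'] / Σ W_i sinα_i, with Δl_i = b_i / cosα_i.
Slice 1: Δl = 2.9/cos0.0° = 2.900 m; N'_1 = 70·cos0.0° = 70.0; c'Δl = 6.09; W sinα = 0.0
Slice 2: Δl = 2.6/cos26.3° = 2.900 m; N'_2 = 132·cos26.3° = 118.3; c'Δl = 6.09; W sinα = 58.5
Slice 3: Δl = 1.5/cos50.6° = 2.363 m; N'_3 = 34·cos50.6° = 21.6; c'Δl = 4.96; W sinα = 26.3
Σc'Δl = 17.1 kN/m; ΣN' = 209.9 kN/m; ΣW sinα = 84.8 kN/m
Resisting = 17.1 + 209.9·tan23.7° = 17.1 + 92.1 = 109.3 kN/m
FS = 109.3 / 84.8 = 1.289

FS = 1.29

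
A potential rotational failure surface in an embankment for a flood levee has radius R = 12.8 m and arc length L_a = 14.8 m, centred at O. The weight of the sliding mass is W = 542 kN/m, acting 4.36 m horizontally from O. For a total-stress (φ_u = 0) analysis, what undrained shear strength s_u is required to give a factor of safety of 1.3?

FS = s_u·L_a·R / (W·d), so s_u = FS·W·d / (L_a·R).
s_u = 1.3·542·4.36 / (14.80·12.8) = 3072.1 / 189.44 = 16.22 kPa

s_u = 16.2 kPa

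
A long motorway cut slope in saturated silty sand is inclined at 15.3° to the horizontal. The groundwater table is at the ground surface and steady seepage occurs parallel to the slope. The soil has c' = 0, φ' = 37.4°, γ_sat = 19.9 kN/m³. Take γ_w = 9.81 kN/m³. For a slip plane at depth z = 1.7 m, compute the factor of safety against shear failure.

FS = 1.42

With seepage parallel to the slope and the water table at the surface, the effective normal stress on the slip plane uses the buoyant unit weight γ' = γ_sat − γ_w while the driving shear stress uses γ_sat:
FS = [c' + γ' z cos²β tanφ'] / [γ_sat z sinβ cosβ]
(For c' = 0 this reduces to FS = (γ'/γ_sat)·tanφ'/tanβ.)
γ' = 19.9 − 9.81 = 10.09 kN/m³
Numerator = 0.0 + 10.09·1.7·cos²15.3°·tan37.4° = 0.0 + 10.09·1.7·0.9304·0.7646 = 12.201 kPa
Denominator = 19.9·1.7·sin15.3°·cos15.3° = 19.9·1.7·0.2639·0.9646 = 8.610 kPa
FS = 12.201 / 8.610 = 1.417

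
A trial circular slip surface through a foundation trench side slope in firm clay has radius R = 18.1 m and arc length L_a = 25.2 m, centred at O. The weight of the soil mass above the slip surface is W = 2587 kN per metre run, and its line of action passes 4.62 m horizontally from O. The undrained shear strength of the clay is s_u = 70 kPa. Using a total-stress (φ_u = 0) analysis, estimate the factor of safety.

Taking moments about the centre O, the resisting moment is provided by the undrained shear strength acting along the arc:
M_R = s_u·L_a·R = 70·25.20·18.1 = 31928.4 kN·m/m
M_D = W·d = 2587·4.62 = 11951.9 kN·m/m
FS = M_R / M_D = 31928.4 / 11951.9 = 2.671

FS = 2.67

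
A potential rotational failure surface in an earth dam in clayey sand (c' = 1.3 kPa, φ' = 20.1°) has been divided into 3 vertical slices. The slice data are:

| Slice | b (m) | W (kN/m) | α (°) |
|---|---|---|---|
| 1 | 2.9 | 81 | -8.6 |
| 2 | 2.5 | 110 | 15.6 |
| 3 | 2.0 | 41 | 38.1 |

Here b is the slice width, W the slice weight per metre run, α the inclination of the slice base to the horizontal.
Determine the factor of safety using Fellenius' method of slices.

FS = 2.11

Ordinary method of slices: FS = Σ[c'·Δl_i + (W_i cosα_i)·tanφ'] / Σ W_i sinα_i, with Δl_i = b_i / cosα_i.
Slice 1: Δl = 2.9/cos(-8.6°) = 2.933 m; N'_1 = 81·cos(-8.6°) = 80.1; c'Δl = 3.81; W sinα = -12.1
Slice 2: Δl = 2.5/cos15.6° = 2.596 m; N'_2 = 110·cos15.6° = 105.9; c'Δl = 3.37; W sinα = 29.6
Slice 3: Δl = 2.0/cos38.1° = 2.542 m; N'_3 = 41·cos38.1° = 32.3; c'Δl = 3.30; W sinα = 25.3
Σc'Δl = 10.5 kN/m; ΣN' = 218.3 kN/m; ΣW sinα = 42.8 kN/m
Resisting = 10.5 + 218.3·tan20.1° = 10.5 + 79.9 = 90.4 kN/m
FS = 90.4 / 42.8 = 2.113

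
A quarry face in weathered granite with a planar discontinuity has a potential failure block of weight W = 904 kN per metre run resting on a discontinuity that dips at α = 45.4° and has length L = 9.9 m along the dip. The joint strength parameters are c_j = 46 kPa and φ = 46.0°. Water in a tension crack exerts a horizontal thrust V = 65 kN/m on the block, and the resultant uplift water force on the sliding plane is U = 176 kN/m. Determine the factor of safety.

FS = 1.28

Resolving the block weight along and normal to the plane and applying the Mohr–Coulomb strength on the joint:
N' = W cosα − U − V sinα = 904·cos45.4° − 176 − 65·sin45.4° = 412.5 kN/m
Driving force T = W sinα + V cosα = 904·sin45.4° + 65·cos45.4° = 689.3 kN/m
Resisting force R = c_j·L + N'·tanφ = 46·9.9 + 412.5·tan46.0° = 455.4 + 427.1 = 882.5 kN/m
FS = R / T = 882.5 / 689.3 = 1.280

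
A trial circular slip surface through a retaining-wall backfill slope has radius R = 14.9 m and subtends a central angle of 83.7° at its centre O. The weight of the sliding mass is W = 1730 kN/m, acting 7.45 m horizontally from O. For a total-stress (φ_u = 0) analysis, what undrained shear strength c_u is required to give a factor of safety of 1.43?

FS = c_u·L_a·R / (W·d), so c_u = FS·W·d / (L_a·R).
Arc length L_a = R·θ = 14.9·(83.7°·π/180) = 14.9·1.4608 = 21.77 m
c_u = 1.43·1730·7.45 / (21.77·14.9) = 18430.6 / 324.32 = 56.83 kPa

c_u = 56.8 kPa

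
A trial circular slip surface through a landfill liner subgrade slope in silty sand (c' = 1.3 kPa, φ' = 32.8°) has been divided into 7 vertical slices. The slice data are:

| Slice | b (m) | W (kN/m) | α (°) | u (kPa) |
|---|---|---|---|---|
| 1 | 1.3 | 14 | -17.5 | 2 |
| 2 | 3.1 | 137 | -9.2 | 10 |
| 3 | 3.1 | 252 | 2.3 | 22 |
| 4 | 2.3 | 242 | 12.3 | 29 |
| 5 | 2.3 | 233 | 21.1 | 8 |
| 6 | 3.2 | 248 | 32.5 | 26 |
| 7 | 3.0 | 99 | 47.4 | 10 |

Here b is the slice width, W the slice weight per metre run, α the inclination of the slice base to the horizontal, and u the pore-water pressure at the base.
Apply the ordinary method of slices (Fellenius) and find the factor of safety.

Ordinary method of slices: FS = Σ[c'·Δl_i + (W_i cosα_i − u_i·Δl_i)·tanφ'] / Σ W_i sinα_i, with Δl_i = b_i / cosα_i.
Slice 1: Δl = 1.3/cos(-17.5°) = 1.363 m; N'_1 = 14·cos(-17.5°) − 2·1.363 = 10.6; c'Δl = 1.77; W sinα = -4.2
Slice 2: Δl = 3.1/cos(-9.2°) = 3.140 m; N'_2 = 137·cos(-9.2°) − 10·3.140 = 103.8; c'Δl = 4.08; W sinα = -21.9
Slice 3: Δl = 3.1/cos2.3° = 3.102 m; N'_3 = 252·cos2.3° − 22·3.102 = 183.5; c'Δl = 4.03; W sinα = 10.1
Slice 4: Δl = 2.3/cos12.3° = 2.354 m; N'_4 = 242·cos12.3° − 29·2.354 = 168.2; c'Δl = 3.06; W sinα = 51.6
Slice 5: Δl = 2.3/cos21.1° = 2.465 m; N'_5 = 233·cos21.1° − 8·2.465 = 197.7; c'Δl = 3.20; W sinα = 83.9
Slice 6: Δl = 3.2/cos32.5° = 3.794 m; N'_6 = 248·cos32.5° − 26·3.794 = 110.5; c'Δl = 4.93; W sinα = 133.3
Slice 7: Δl = 3.0/cos47.4° = 4.432 m; N'_7 = 99·cos47.4° − 10·4.432 = 22.7; c'Δl = 5.76; W sinα = 72.9
Σc'Δl = 26.8 kN/m; ΣN' = 797.0 kN/m; ΣW sinα = 325.6 kN/m
Resisting = 26.8 + 797.0·tan32.8° = 26.8 + 513.7 = 540.5 kN/m
FS = 540.5 / 325.6 = 1.660

FS = 1.66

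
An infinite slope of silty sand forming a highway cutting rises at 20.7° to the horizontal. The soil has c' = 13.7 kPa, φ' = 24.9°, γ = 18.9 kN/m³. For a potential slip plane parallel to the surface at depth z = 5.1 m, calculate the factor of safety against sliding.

FS = 1.66

For an infinite slope with a slip plane parallel to the surface (no pore pressure): FS = [c' + γz cos²β tanφ'] / [γz sinβ cosβ].
γz = 18.9·5.1 = 96.39 kN/m²
Numerator = 13.7 + 96.39·cos²20.7°·tan24.9° = 13.7 + 96.39·0.8751·0.4642 = 52.852 kPa
Denominator = 96.39·sin20.7°·cos20.7° = 96.39·0.3535·0.9354 = 31.872 kPa
FS = 52.852 / 31.872 = 1.658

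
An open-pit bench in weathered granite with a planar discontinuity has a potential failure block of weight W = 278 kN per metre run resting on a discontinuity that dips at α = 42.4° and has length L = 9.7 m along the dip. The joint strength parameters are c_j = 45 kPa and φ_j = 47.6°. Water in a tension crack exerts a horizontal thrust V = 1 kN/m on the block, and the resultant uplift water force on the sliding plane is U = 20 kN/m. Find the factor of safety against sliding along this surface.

Resolving the block weight along and normal to the plane and applying the Mohr–Coulomb strength on the joint:
N' = W cosα − U − V sinα = 278·cos42.4° − 20 − 1·sin42.4° = 184.6 kN/m
Driving force T = W sinα + V cosα = 278·sin42.4° + 1·cos42.4° = 188.2 kN/m
Resisting force R = c_j·L + N'·tanφ_j = 45·9.7 + 184.6·tan47.6° = 436.5 + 202.2 = 638.7 kN/m
FS = R / T = 638.7 / 188.2 = 3.394

FS = 3.39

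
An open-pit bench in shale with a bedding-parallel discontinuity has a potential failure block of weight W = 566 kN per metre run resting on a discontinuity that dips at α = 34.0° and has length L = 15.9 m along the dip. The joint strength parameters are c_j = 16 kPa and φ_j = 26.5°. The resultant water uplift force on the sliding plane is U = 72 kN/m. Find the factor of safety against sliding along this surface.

Resolving the block weight along and normal to the plane and applying the Mohr–Coulomb strength on the joint:
N' = W cosα − U = 566·cos34.0° − 72 = 397.2 kN/m
Driving force T = W sinα = 566·sin34.0° = 316.5 kN/m
Resisting force R = c_j·L + N'·tanφ_j = 16·15.9 + 397.2·tan26.5° = 254.4 + 198.1 = 452.5 kN/m
FS = R / T = 452.5 / 316.5 = 1.430

FS = 1.43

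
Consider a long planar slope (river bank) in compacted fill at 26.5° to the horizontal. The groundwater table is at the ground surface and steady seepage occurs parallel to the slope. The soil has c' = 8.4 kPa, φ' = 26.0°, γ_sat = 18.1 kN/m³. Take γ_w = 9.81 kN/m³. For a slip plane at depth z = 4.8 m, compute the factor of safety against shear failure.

With seepage parallel to the slope and the water table at the surface, the effective normal stress on the slip plane uses the buoyant unit weight γ' = γ_sat − γ_w while the driving shear stress uses γ_sat:
FS = [c' + γ' z cos²β tanφ'] / [γ_sat z sinβ cosβ]
γ' = 18.1 − 9.81 = 8.29 kN/m³
Numerator = 8.4 + 8.29·4.8·cos²26.5°·tan26.0° = 8.4 + 8.29·4.8·0.8009·0.4877 = 23.944 kPa
Denominator = 18.1·4.8·sin26.5°·cos26.5° = 18.1·4.8·0.4462·0.8949 = 34.693 kPa
FS = 23.944 / 34.693 = 0.690

FS = 0.69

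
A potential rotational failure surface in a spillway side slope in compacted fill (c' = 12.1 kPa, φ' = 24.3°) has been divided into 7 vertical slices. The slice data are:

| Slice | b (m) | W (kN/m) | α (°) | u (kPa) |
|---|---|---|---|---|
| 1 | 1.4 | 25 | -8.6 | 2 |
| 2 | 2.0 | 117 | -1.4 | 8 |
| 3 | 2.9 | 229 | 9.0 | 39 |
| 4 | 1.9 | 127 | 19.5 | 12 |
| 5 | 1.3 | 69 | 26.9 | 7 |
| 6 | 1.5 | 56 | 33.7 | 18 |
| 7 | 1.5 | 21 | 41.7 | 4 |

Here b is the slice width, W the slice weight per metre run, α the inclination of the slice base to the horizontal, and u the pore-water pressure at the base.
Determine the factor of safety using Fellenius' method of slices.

Ordinary method of slices: FS = Σ[c'·Δl_i + (W_i cosα_i − u_i·Δl_i)·tanφ'] / Σ W_i sinα_i, with Δl_i = b_i / cosα_i.
Slice 1: Δl = 1.4/cos(-8.6°) = 1.416 m; N'_1 = 25·cos(-8.6°) − 2·1.416 = 21.9; c'Δl = 17.13; W sinα = -3.7
Slice 2: Δl = 2.0/cos(-1.4°) = 2.001 m; N'_2 = 117·cos(-1.4°) − 8·2.001 = 101.0; c'Δl = 24.21; W sinα = -2.9
Slice 3: Δl = 2.9/cos9.0° = 2.936 m; N'_3 = 229·cos9.0° − 39·2.936 = 111.7; c'Δl = 35.53; W sinα = 35.8
Slice 4: Δl = 1.9/cos19.5° = 2.016 m; N'_4 = 127·cos19.5° − 12·2.016 = 95.5; c'Δl = 24.39; W sinα = 42.4
Slice 5: Δl = 1.3/cos26.9° = 1.458 m; N'_5 = 69·cos26.9° − 7·1.458 = 51.3; c'Δl = 17.64; W sinα = 31.2
Slice 6: Δl = 1.5/cos33.7° = 1.803 m; N'_6 = 56·cos33.7° − 18·1.803 = 14.1; c'Δl = 21.82; W sinα = 31.1
Slice 7: Δl = 1.5/cos41.7° = 2.009 m; N'_7 = 21·cos41.7° − 4·2.009 = 7.6; c'Δl = 24.31; W sinα = 14.0
Σc'Δl = 165.0 kN/m; ΣN' = 403.2 kN/m; ΣW sinα = 147.9 kN/m
Resisting = 165.0 + 403.2·tan24.3° = 165.0 + 182.0 = 347.1 kN/m
FS = 347.1 / 147.9 = 2.347

FS = 2.35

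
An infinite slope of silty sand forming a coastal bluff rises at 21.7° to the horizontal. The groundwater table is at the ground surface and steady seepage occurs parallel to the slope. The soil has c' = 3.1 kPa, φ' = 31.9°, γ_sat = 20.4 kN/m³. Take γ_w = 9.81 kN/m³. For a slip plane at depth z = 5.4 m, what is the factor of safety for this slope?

With seepage parallel to the slope and the water table at the surface, the effective normal stress on the slip plane uses the buoyant unit weight γ' = γ_sat − γ_w while the driving shear stress uses γ_sat:
FS = [c' + γ' z cos²β tanφ'] / [γ_sat z sinβ cosβ]
γ' = 20.4 − 9.81 = 10.59 kN/m³
Numerator = 3.1 + 10.59·5.4·cos²21.7°·tan31.9° = 3.1 + 10.59·5.4·0.8633·0.6224 = 33.829 kPa
Denominator = 20.4·5.4·sin21.7°·cos21.7° = 20.4·5.4·0.3697·0.9291 = 37.845 kPa
FS = 33.829 / 37.845 = 0.894

FS = 0.89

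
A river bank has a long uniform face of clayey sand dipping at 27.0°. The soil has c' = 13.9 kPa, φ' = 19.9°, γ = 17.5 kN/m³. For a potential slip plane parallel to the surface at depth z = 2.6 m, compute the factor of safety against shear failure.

FS = 1.47

For an infinite slope with a slip plane parallel to the surface (no pore pressure): FS = [c' + γz cos²β tanφ'] / [γz sinβ cosβ].
γz = 17.5·2.6 = 45.50 kN/m²
Numerator = 13.9 + 45.50·cos²27.0°·tan19.9° = 13.9 + 45.50·0.7939·0.3620 = 26.976 kPa
Denominator = 45.50·sin27.0°·cos27.0° = 45.50·0.4540·0.8910 = 18.405 kPa
FS = 26.976 / 18.405 = 1.466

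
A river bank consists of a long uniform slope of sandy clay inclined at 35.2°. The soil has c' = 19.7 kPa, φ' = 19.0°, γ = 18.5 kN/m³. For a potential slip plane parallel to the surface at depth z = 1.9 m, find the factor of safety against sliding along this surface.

For an infinite slope with a slip plane parallel to the surface (no pore pressure): FS = [c' + γz cos²β tanφ'] / [γz sinβ cosβ].
γz = 18.5·1.9 = 35.15 kN/m²
Numerator = 19.7 + 35.15·cos²35.2°·tan19.0° = 19.7 + 35.15·0.6677·0.3443 = 27.782 kPa
Denominator = 35.15·sin35.2°·cos35.2° = 35.15·0.5764·0.8171 = 16.557 kPa
FS = 27.782 / 16.557 = 1.678

FS = 1.68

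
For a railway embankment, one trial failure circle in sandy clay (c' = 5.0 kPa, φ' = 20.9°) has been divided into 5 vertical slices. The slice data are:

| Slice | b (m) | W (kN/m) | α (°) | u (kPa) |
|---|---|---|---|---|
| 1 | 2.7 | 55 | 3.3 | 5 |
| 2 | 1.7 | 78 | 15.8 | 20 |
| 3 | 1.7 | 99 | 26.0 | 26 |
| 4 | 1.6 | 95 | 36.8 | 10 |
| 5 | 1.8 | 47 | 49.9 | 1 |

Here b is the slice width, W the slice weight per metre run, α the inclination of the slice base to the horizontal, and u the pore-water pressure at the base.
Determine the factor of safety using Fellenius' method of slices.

FS = 0.83

Ordinary method of slices: FS = Σ[c'·Δl_i + (W_i cosα_i − u_i·Δl_i)·tanφ'] / Σ W_i sinα_i, with Δl_i = b_i / cosα_i.
Slice 1: Δl = 2.7/cos3.3° = 2.704 m; N'_1 = 55·cos3.3° − 5·2.704 = 41.4; c'Δl = 13.52; W sinα = 3.2
Slice 2: Δl = 1.7/cos15.8° = 1.767 m; N'_2 = 78·cos15.8° − 20·1.767 = 39.7; c'Δl = 8.83; W sinα = 21.2
Slice 3: Δl = 1.7/cos26.0° = 1.891 m; N'_3 = 99·cos26.0° − 26·1.891 = 39.8; c'Δl = 9.46; W sinα = 43.4
Slice 4: Δl = 1.6/cos36.8° = 1.998 m; N'_4 = 95·cos36.8° − 10·1.998 = 56.1; c'Δl = 9.99; W sinα = 56.9
Slice 5: Δl = 1.8/cos49.9° = 2.794 m; N'_5 = 47·cos49.9° − 1·2.794 = 27.5; c'Δl = 13.97; W sinα = 36.0
Σc'Δl = 55.8 kN/m; ΣN' = 204.5 kN/m; ΣW sinα = 160.7 kN/m
Resisting = 55.8 + 204.5·tan20.9° = 55.8 + 78.1 = 133.9 kN/m
FS = 133.9 / 160.7 = 0.833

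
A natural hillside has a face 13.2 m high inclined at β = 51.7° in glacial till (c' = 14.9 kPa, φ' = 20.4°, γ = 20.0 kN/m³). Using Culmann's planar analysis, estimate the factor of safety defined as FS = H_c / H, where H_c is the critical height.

FS = 1.14

H_c = (4c'/γ) · sinβ cosφ' / [1 − cos(β − φ')]
    = (4·14.9/20.0) · sin51.7°·cos20.4° / [1 − cos31.3°]
    = 2.980 · 0.7356 / 0.1455 = 15.06 m
FS = H_c / H = 15.06 / 13.2 = 1.141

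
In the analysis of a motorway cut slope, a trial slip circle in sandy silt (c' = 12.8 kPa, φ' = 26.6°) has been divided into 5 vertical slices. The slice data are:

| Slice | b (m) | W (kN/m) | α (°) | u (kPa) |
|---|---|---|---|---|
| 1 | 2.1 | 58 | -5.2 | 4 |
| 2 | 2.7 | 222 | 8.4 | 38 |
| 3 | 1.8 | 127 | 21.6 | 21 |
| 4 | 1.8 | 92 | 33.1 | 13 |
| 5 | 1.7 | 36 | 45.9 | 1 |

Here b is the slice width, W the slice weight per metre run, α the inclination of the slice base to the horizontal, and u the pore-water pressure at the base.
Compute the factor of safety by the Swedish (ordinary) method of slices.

Ordinary method of slices: FS = Σ[c'·Δl_i + (W_i cosα_i − u_i·Δl_i)·tanφ'] / Σ W_i sinα_i, with Δl_i = b_i / cosα_i.
Slice 1: Δl = 2.1/cos(-5.2°) = 2.109 m; N'_1 = 58·cos(-5.2°) − 4·2.109 = 49.3; c'Δl = 26.99; W sinα = -5.3
Slice 2: Δl = 2.7/cos8.4° = 2.729 m; N'_2 = 222·cos8.4° − 38·2.729 = 115.9; c'Δl = 34.93; W sinα = 32.4
Slice 3: Δl = 1.8/cos21.6° = 1.936 m; N'_3 = 127·cos21.6° − 21·1.936 = 77.4; c'Δl = 24.78; W sinα = 46.8
Slice 4: Δl = 1.8/cos33.1° = 2.149 m; N'_4 = 92·cos33.1° − 13·2.149 = 49.1; c'Δl = 27.50; W sinα = 50.2
Slice 5: Δl = 1.7/cos45.9° = 2.443 m; N'_5 = 36·cos45.9° − 1·2.443 = 22.6; c'Δl = 31.27; W sinα = 25.9
Σc'Δl = 145.5 kN/m; ΣN' = 314.4 kN/m; ΣW sinα = 150.0 kN/m
Resisting = 145.5 + 314.4·tan26.6° = 145.5 + 157.4 = 302.9 kN/m
FS = 302.9 / 150.0 = 2.019

FS = 2.02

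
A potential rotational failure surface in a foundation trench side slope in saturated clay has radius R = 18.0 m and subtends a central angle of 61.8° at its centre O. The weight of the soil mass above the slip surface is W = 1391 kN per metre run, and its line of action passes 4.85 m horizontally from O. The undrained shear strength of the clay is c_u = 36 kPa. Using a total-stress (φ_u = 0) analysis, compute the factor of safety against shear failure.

Taking moments about the centre O, the resisting moment is provided by the undrained shear strength acting along the arc:
Arc length L_a = R·θ = 18.0·(61.8°·π/180) = 18.0·1.0786 = 19.42 m
M_R = c_u·L_a·R = 36·19.42·18.0 = 12580.9 kN·m/m
M_D = W·d = 1391·4.85 = 6746.3 kN·m/m
FS = M_R / M_D = 12580.9 / 6746.3 = 1.865

FS = 1.86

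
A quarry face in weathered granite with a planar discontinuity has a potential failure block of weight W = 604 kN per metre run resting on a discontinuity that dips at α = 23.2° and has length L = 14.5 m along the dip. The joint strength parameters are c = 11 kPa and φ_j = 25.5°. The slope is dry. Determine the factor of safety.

Resolving the block weight along and normal to the plane and applying the Mohr–Coulomb strength on the joint:
N' = W cosα = 604·cos23.2° = 555.2 kN/m
Driving force T = W sinα = 604·sin23.2° = 237.9 kN/m
Resisting force R = c·L + N'·tanφ_j = 11·14.5 + 555.2·tan25.5° = 159.5 + 264.8 = 424.3 kN/m
FS = R / T = 424.3 / 237.9 = 1.783

FS = 1.78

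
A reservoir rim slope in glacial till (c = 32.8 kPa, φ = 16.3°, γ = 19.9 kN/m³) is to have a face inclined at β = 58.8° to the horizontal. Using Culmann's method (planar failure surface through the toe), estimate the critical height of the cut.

Culmann's analysis gives the critical failure plane at α_cr = (β + φ)/2 = (58.8 + 16.3)/2 = 37.5°, and the critical height
H_c = (4c/γ) · sinβ cosφ / [1 − cos(β − φ)]
    = (4·32.8/19.9) · sin58.8°·cos16.3° / [1 − cos(42.5°)]
    = 6.593 · 0.8554·0.9598 / [1 − 0.7373]
    = 6.593 · 0.8210 / 0.2627
    = 20.60 m

H_c = 20.60 m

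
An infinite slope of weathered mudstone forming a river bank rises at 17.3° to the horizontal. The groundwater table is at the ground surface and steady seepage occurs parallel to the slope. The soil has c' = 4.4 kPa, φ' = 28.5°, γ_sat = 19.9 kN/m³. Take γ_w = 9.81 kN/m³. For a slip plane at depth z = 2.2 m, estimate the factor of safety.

FS = 1.24

With seepage parallel to the slope and the water table at the surface, the effective normal stress on the slip plane uses the buoyant unit weight γ' = γ_sat − γ_w while the driving shear stress uses γ_sat:
FS = [c' + γ' z cos²β tanφ'] / [γ_sat z sinβ cosβ]
γ' = 19.9 − 9.81 = 10.09 kN/m³
Numerator = 4.4 + 10.09·2.2·cos²17.3°·tan28.5° = 4.4 + 10.09·2.2·0.9116·0.5430 = 15.387 kPa
Denominator = 19.9·2.2·sin17.3°·cos17.3° = 19.9·2.2·0.2974·0.9548 = 12.430 kPa
FS = 15.387 / 12.430 = 1.238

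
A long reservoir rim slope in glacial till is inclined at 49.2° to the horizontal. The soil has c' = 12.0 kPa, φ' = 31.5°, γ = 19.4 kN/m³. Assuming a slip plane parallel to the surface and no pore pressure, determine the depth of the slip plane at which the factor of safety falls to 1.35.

Setting FS = 1.35 in FS = [c' + γz cos²β tanφ'] / [γz sinβ cosβ] and solving for z:
z = c' / [γ cosβ (FS·sinβ − cosβ·tanφ')]
  = 12.0 / [19.4·cos49.2°·(1.35·sin49.2° − cos49.2°·tan31.5°)]
  = 12.0 / [19.4·0.6534·(1.35·0.7570 − 0.6534·0.6128)]
  = 12.0 / 7.8787 = 1.523 m

z = 1.52 m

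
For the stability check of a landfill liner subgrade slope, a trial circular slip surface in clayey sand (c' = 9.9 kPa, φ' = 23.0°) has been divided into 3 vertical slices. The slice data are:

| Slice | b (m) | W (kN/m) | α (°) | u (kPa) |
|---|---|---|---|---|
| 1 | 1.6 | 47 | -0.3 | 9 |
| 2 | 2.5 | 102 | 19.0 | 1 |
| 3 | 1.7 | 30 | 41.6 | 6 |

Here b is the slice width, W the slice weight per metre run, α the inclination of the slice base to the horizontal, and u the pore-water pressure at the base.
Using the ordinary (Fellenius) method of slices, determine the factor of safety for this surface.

FS = 2.31

Ordinary method of slices: FS = Σ[c'·Δl_i + (W_i cosα_i − u_i·Δl_i)·tanφ'] / Σ W_i sinα_i, with Δl_i = b_i / cosα_i.
Slice 1: Δl = 1.6/cos(-0.3°) = 1.600 m; N'_1 = 47·cos(-0.3°) − 9·1.600 = 32.6; c'Δl = 15.84; W sinα = -0.2
Slice 2: Δl = 2.5/cos19.0° = 2.644 m; N'_2 = 102·cos19.0° − 1·2.644 = 93.8; c'Δl = 26.18; W sinα = 33.2
Slice 3: Δl = 1.7/cos41.6° = 2.273 m; N'_3 = 30·cos41.6° − 6·2.273 = 8.8; c'Δl = 22.51; W sinα = 19.9
Σc'Δl = 64.5 kN/m; ΣN' = 135.2 kN/m; ΣW sinα = 52.9 kN/m
Resisting = 64.5 + 135.2·tan23.0° = 64.5 + 57.4 = 121.9 kN/m
FS = 121.9 / 52.9 = 2.305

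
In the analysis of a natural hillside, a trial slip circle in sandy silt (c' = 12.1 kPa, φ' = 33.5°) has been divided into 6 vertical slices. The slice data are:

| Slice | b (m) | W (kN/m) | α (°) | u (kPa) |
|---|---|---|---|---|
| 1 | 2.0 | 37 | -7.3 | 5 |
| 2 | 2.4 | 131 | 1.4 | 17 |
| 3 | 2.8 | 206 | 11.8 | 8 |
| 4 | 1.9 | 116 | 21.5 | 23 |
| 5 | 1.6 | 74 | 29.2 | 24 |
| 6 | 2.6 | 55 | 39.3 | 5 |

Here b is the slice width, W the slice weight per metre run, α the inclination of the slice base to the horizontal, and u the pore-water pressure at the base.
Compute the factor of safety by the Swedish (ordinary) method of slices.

Ordinary method of slices: FS = Σ[c'·Δl_i + (W_i cosα_i − u_i·Δl_i)·tanφ'] / Σ W_i sinα_i, with Δl_i = b_i / cosα_i.
Slice 1: Δl = 2.0/cos(-7.3°) = 2.016 m; N'_1 = 37·cos(-7.3°) − 5·2.016 = 26.6; c'Δl = 24.40; W sinα = -4.7
Slice 2: Δl = 2.4/cos1.4° = 2.401 m; N'_2 = 131·cos1.4° − 17·2.401 = 90.1; c'Δl = 29.05; W sinα = 3.2
Slice 3: Δl = 2.8/cos11.8° = 2.860 m; N'_3 = 206·cos11.8° − 8·2.860 = 178.8; c'Δl = 34.61; W sinα = 42.1
Slice 4: Δl = 1.9/cos21.5° = 2.042 m; N'_4 = 116·cos21.5° − 23·2.042 = 61.0; c'Δl = 24.71; W sinα = 42.5
Slice 5: Δl = 1.6/cos29.2° = 1.833 m; N'_5 = 74·cos29.2° − 24·1.833 = 20.6; c'Δl = 22.18; W sinα = 36.1
Slice 6: Δl = 2.6/cos39.3° = 3.360 m; N'_6 = 55·cos39.3° − 5·3.360 = 25.8; c'Δl = 40.65; W sinα = 34.8
Σc'Δl = 175.6 kN/m; ΣN' = 402.9 kN/m; ΣW sinα = 154.1 kN/m
Resisting = 175.6 + 402.9·tan33.5° = 175.6 + 266.6 = 442.2 kN/m
FS = 442.2 / 154.1 = 2.870

FS = 2.87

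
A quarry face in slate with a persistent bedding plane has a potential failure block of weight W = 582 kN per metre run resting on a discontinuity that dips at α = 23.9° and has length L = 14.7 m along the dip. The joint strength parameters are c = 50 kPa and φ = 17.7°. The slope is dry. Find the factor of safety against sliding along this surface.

Resolving the block weight along and normal to the plane and applying the Mohr–Coulomb strength on the joint:
N' = W cosα = 582·cos23.9° = 532.1 kN/m
Driving force T = W sinα = 582·sin23.9° = 235.8 kN/m
Resisting force R = c·L + N'·tanφ = 50·14.7 + 532.1·tan17.7° = 735.0 + 169.8 = 904.8 kN/m
FS = R / T = 904.8 / 235.8 = 3.837

FS = 3.84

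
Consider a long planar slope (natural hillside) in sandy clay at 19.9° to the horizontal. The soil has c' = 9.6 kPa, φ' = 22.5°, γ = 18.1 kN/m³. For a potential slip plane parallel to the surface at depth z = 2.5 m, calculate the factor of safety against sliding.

FS = 1.81

For an infinite slope with a slip plane parallel to the surface (no pore pressure): FS = [c' + γz cos²β tanφ'] / [γz sinβ cosβ].
γz = 18.1·2.5 = 45.25 kN/m²
Numerator = 9.6 + 45.25·cos²19.9°·tan22.5° = 9.6 + 45.25·0.8841·0.4142 = 26.172 kPa
Denominator = 45.25·sin19.9°·cos19.9° = 45.25·0.3404·0.9403 = 14.482 kPa
FS = 26.172 / 14.482 = 1.807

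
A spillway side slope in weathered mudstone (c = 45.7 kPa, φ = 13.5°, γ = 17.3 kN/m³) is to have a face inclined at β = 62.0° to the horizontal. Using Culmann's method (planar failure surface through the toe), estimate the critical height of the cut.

Culmann's analysis gives the critical failure plane at α_cr = (β + φ)/2 = (62.0 + 13.5)/2 = 37.8°, and the critical height
H_c = (4c/γ) · sinβ cosφ / [1 − cos(β − φ)]
    = (4·45.7/17.3) · sin62.0°·cos13.5° / [1 − cos(48.5°)]
    = 10.566 · 0.8829·0.9724 / [1 − 0.6626]
    = 10.566 · 0.8586 / 0.3374
    = 26.89 m

H_c = 26.89 m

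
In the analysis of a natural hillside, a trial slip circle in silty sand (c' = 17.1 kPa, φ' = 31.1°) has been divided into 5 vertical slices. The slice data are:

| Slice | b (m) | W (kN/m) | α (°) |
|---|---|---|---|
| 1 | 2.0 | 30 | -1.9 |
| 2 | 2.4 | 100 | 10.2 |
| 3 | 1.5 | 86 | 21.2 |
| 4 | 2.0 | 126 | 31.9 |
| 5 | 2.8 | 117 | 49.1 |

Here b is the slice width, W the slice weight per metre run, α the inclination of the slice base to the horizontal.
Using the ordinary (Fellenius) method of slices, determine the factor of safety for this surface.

FS = 2.24

Ordinary method of slices: FS = Σ[c'·Δl_i + (W_i cosα_i)·tanφ'] / Σ W_i sinα_i, with Δl_i = b_i / cosα_i.
Slice 1: Δl = 2.0/cos(-1.9°) = 2.001 m; N'_1 = 30·cos(-1.9°) = 30.0; c'Δl = 34.22; W sinα = -1.0
Slice 2: Δl = 2.4/cos10.2° = 2.439 m; N'_2 = 100·cos10.2° = 98.4; c'Δl = 41.70; W sinα = 17.7
Slice 3: Δl = 1.5/cos21.2° = 1.609 m; N'_3 = 86·cos21.2° = 80.2; c'Δl = 27.51; W sinα = 31.1
Slice 4: Δl = 2.0/cos31.9° = 2.356 m; N'_4 = 126·cos31.9° = 107.0; c'Δl = 40.28; W sinα = 66.6
Slice 5: Δl = 2.8/cos49.1° = 4.277 m; N'_5 = 117·cos49.1° = 76.6; c'Δl = 73.13; W sinα = 88.4
Σc'Δl = 216.8 kN/m; ΣN' = 392.2 kN/m; ΣW sinα = 202.8 kN/m
Resisting = 216.8 + 392.2·tan31.1° = 216.8 + 236.6 = 453.4 kN/m
FS = 453.4 / 202.8 = 2.235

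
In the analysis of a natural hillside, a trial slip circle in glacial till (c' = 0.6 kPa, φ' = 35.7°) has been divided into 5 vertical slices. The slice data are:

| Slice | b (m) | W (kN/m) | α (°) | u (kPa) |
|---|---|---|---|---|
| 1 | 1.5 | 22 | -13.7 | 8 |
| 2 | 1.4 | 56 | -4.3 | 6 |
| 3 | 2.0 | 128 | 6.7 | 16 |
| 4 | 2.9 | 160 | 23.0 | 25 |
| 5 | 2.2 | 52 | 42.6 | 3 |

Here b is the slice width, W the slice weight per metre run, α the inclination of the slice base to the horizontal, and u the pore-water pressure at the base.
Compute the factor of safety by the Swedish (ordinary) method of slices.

Ordinary method of slices: FS = Σ[c'·Δl_i + (W_i cosα_i − u_i·Δl_i)·tanφ'] / Σ W_i sinα_i, with Δl_i = b_i / cosα_i.
Slice 1: Δl = 1.5/cos(-13.7°) = 1.544 m; N'_1 = 22·cos(-13.7°) − 8·1.544 = 9.0; c'Δl = 0.93; W sinα = -5.2
Slice 2: Δl = 1.4/cos(-4.3°) = 1.404 m; N'_2 = 56·cos(-4.3°) − 6·1.404 = 47.4; c'Δl = 0.84; W sinα = -4.2
Slice 3: Δl = 2.0/cos6.7° = 2.014 m; N'_3 = 128·cos6.7° − 16·2.014 = 94.9; c'Δl = 1.21; W sinα = 14.9
Slice 4: Δl = 2.9/cos23.0° = 3.150 m; N'_4 = 160·cos23.0° − 25·3.150 = 68.5; c'Δl = 1.89; W sinα = 62.5
Slice 5: Δl = 2.2/cos42.6° = 2.989 m; N'_5 = 52·cos42.6° − 3·2.989 = 29.3; c'Δl = 1.79; W sinα = 35.2
Σc'Δl = 6.7 kN/m; ΣN' = 249.2 kN/m; ΣW sinα = 103.2 kN/m
Resisting = 6.7 + 249.2·tan35.7° = 6.7 + 179.1 = 185.7 kN/m
FS = 185.7 / 103.2 = 1.799

FS = 1.80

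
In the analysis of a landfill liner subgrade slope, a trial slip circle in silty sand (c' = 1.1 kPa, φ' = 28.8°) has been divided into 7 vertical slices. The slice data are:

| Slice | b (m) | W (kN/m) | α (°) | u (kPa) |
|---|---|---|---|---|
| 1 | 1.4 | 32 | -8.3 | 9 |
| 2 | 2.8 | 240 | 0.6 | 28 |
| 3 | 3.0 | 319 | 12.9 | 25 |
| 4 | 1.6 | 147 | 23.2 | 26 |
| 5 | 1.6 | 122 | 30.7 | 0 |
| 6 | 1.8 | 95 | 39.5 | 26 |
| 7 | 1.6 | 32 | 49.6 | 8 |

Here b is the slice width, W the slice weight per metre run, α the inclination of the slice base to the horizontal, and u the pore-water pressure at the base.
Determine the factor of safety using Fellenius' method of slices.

FS = 1.31

Ordinary method of slices: FS = Σ[c'·Δl_i + (W_i cosα_i − u_i·Δl_i)·tanφ'] / Σ W_i sinα_i, with Δl_i = b_i / cosα_i.
Slice 1: Δl = 1.4/cos(-8.3°) = 1.415 m; N'_1 = 32·cos(-8.3°) − 9·1.415 = 18.9; c'Δl = 1.56; W sinα = -4.6
Slice 2: Δl = 2.8/cos0.6° = 2.800 m; N'_2 = 240·cos0.6° − 28·2.800 = 161.6; c'Δl = 3.08; W sinα = 2.5
Slice 3: Δl = 3.0/cos12.9° = 3.078 m; N'_3 = 319·cos12.9° − 25·3.078 = 234.0; c'Δl = 3.39; W sinα = 71.2
Slice 4: Δl = 1.6/cos23.2° = 1.741 m; N'_4 = 147·cos23.2° − 26·1.741 = 89.9; c'Δl = 1.91; W sinα = 57.9
Slice 5: Δl = 1.6/cos30.7° = 1.861 m; N'_5 = 122·cos30.7° − 0·1.861 = 104.9; c'Δl = 2.05; W sinα = 62.3
Slice 6: Δl = 1.8/cos39.5° = 2.333 m; N'_6 = 95·cos39.5° − 26·2.333 = 12.7; c'Δl = 2.57; W sinα = 60.4
Slice 7: Δl = 1.6/cos49.6° = 2.469 m; N'_7 = 32·cos49.6° − 8·2.469 = 1.0; c'Δl = 2.72; W sinα = 24.4
Σc'Δl = 17.3 kN/m; ΣN' = 622.9 kN/m; ΣW sinα = 274.1 kN/m
Resisting = 17.3 + 622.9·tan28.8° = 17.3 + 342.5 = 359.7 kN/m
FS = 359.7 / 274.1 = 1.312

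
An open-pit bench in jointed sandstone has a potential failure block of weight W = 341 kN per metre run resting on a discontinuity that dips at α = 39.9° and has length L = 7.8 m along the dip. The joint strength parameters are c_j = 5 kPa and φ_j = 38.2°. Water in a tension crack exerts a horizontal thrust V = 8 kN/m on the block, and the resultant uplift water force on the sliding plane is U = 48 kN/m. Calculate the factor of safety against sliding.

FS = 0.90

Resolving the block weight along and normal to the plane and applying the Mohr–Coulomb strength on the joint:
N' = W cosα − U − V sinα = 341·cos39.9° − 48 − 8·sin39.9° = 208.5 kN/m
Driving force T = W sinα + V cosα = 341·sin39.9° + 8·cos39.9° = 224.9 kN/m
Resisting force R = c_j·L + N'·tanφ_j = 5·7.8 + 208.5·tan38.2° = 39.0 + 164.1 = 203.1 kN/m
FS = R / T = 203.1 / 224.9 = 0.903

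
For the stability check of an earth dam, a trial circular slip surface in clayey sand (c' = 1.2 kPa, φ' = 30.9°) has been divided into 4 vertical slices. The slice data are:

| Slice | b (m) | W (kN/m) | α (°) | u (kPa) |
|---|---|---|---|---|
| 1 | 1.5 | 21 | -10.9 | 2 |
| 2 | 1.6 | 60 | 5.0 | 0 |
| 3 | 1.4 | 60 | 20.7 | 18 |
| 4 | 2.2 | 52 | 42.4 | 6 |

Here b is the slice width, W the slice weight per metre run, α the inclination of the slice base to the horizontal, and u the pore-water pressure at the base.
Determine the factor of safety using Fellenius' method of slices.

FS = 1.48

Ordinary method of slices: FS = Σ[c'·Δl_i + (W_i cosα_i − u_i·Δl_i)·tanφ'] / Σ W_i sinα_i, with Δl_i = b_i / cosα_i.
Slice 1: Δl = 1.5/cos(-10.9°) = 1.528 m; N'_1 = 21·cos(-10.9°) − 2·1.528 = 17.6; c'Δl = 1.83; W sinα = -4.0
Slice 2: Δl = 1.6/cos5.0° = 1.606 m; N'_2 = 60·cos5.0° − 0·1.606 = 59.8; c'Δl = 1.93; W sinα = 5.2
Slice 3: Δl = 1.4/cos20.7° = 1.497 m; N'_3 = 60·cos20.7° − 18·1.497 = 29.2; c'Δl = 1.80; W sinα = 21.2
Slice 4: Δl = 2.2/cos42.4° = 2.979 m; N'_4 = 52·cos42.4° − 6·2.979 = 20.5; c'Δl = 3.58; W sinα = 35.1
Σc'Δl = 9.1 kN/m; ΣN' = 127.0 kN/m; ΣW sinα = 57.5 kN/m
Resisting = 9.1 + 127.0·tan30.9° = 9.1 + 76.0 = 85.2 kN/m
FS = 85.2 / 57.5 = 1.480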